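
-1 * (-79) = 79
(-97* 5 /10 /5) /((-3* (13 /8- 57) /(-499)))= 193612 /6645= 29.14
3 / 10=0.30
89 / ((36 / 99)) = 979 / 4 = 244.75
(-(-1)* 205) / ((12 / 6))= 205 / 2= 102.50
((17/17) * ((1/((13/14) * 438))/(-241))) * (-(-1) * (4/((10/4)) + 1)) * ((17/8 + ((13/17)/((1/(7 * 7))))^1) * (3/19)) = -7539/45460312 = -0.00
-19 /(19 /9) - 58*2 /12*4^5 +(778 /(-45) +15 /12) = -1786267 /180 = -9923.71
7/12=0.58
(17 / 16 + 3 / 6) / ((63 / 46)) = 575 / 504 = 1.14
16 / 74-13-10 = -22.78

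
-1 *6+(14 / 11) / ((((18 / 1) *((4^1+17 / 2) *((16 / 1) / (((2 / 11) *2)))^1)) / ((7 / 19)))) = -6207251 / 1034550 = -6.00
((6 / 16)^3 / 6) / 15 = 3 / 5120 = 0.00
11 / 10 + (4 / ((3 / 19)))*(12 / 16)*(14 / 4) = 338 / 5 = 67.60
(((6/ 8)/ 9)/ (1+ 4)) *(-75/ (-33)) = 5/ 132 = 0.04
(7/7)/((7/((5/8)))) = 5/56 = 0.09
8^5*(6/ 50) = 98304/ 25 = 3932.16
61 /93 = 0.66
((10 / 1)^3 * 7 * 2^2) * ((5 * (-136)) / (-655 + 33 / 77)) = 29087.73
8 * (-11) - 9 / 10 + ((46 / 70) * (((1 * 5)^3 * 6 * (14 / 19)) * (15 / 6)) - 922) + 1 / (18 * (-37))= -3258619 / 31635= -103.01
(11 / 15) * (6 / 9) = 22 / 45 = 0.49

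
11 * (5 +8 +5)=198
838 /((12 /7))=2933 /6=488.83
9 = 9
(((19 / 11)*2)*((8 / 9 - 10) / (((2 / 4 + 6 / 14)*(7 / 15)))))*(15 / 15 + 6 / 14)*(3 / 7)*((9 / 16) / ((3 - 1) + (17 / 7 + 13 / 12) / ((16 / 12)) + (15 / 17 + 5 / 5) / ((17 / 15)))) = -90052400 / 22661639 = -3.97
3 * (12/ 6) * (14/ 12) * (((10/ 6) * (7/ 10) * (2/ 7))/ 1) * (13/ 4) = 91/ 12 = 7.58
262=262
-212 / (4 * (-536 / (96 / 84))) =53 / 469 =0.11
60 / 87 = 20 / 29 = 0.69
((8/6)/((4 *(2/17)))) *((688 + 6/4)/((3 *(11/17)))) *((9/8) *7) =2789717/352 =7925.33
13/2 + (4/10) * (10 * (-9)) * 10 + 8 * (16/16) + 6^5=14861/2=7430.50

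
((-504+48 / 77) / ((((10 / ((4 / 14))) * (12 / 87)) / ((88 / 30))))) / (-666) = 37468 / 81585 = 0.46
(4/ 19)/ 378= 2/ 3591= 0.00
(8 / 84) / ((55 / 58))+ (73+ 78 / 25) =440173 / 5775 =76.22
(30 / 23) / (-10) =-3 / 23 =-0.13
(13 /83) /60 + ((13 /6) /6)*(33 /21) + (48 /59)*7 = 6.26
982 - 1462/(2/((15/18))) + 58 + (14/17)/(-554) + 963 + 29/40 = 788036183/565080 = 1394.56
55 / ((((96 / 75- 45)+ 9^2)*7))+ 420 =2741455 / 6524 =420.21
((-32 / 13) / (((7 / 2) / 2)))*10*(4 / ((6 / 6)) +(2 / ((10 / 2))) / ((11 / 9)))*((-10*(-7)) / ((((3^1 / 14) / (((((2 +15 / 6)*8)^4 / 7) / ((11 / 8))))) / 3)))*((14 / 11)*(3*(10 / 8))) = -859619406643200 / 17303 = -49680367950.25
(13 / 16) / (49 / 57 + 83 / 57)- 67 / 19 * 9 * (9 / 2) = -1905611 / 13376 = -142.46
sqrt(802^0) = 1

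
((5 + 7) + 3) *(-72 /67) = -16.12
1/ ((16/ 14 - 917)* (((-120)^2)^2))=-7/ 1329384960000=-0.00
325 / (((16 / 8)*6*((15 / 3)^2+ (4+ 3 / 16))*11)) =1300 / 15411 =0.08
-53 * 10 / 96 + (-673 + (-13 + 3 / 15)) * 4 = -659693 / 240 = -2748.72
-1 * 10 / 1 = -10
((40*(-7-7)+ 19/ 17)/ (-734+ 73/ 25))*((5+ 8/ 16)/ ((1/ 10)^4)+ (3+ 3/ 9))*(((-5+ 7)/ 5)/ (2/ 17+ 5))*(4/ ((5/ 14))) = 288323680/ 7833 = 36808.84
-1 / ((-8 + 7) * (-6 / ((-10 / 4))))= 5 / 12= 0.42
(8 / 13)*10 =6.15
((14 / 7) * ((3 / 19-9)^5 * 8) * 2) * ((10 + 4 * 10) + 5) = -235536965959680 / 2476099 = -95124211.90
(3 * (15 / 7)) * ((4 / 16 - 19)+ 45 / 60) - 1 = -817 / 7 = -116.71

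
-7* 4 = -28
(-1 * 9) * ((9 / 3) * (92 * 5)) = -12420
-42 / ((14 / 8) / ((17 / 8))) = -51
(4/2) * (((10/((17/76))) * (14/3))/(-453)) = -21280/23103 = -0.92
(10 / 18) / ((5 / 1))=1 / 9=0.11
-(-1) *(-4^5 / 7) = -1024 / 7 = -146.29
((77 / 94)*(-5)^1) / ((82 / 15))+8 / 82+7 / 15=-21389 / 115620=-0.18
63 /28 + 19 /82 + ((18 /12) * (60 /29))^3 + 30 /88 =359826197 /10999439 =32.71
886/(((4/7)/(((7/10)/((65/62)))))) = 672917/650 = 1035.26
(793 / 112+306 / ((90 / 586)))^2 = 1253748244681 / 313600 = 3997921.70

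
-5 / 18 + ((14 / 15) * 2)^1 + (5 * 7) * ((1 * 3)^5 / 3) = 255293 / 90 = 2836.59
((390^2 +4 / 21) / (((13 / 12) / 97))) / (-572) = -23809.12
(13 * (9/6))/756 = 13/504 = 0.03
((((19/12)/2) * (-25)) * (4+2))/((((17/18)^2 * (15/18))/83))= -3832110/289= -13259.90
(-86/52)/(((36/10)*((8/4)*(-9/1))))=215/8424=0.03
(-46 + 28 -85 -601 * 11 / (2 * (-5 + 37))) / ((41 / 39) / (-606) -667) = 156019851 / 504445408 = 0.31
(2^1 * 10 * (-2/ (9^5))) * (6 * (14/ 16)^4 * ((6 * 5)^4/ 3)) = -7503125/ 11664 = -643.27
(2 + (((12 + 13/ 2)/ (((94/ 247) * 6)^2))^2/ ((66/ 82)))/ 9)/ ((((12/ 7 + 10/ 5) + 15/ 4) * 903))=449333358141665/ 810231011356707072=0.00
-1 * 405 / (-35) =81 / 7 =11.57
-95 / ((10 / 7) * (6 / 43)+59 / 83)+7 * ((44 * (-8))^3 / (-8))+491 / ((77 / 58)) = 66819181486693 / 1750903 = 38162697.47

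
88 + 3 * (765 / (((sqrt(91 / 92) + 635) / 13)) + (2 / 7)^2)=245810811616 / 1817733841 - 59670 * sqrt(2093) / 37096609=135.16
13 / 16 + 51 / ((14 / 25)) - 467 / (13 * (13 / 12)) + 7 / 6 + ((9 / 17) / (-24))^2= 3931404137 / 65642304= 59.89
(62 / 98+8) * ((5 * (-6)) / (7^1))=-12690 / 343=-37.00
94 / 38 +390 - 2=7419 / 19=390.47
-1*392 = -392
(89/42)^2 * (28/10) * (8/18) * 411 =2170354/945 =2296.67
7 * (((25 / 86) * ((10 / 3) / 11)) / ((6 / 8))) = 3500 / 4257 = 0.82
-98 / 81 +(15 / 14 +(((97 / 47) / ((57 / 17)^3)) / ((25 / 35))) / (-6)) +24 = 7265350591 / 304642485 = 23.85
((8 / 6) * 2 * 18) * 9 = 432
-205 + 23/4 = -797/4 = -199.25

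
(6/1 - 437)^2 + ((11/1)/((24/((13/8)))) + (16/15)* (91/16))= 178337099/960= 185767.81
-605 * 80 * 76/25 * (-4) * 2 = 1177088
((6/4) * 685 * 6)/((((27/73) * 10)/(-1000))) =-1666833.33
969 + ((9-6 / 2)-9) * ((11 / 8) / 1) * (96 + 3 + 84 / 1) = 1713 / 8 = 214.12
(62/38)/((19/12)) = 372/361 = 1.03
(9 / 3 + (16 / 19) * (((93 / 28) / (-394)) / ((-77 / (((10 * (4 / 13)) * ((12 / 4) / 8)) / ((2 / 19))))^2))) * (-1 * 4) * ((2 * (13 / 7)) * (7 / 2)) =-155.99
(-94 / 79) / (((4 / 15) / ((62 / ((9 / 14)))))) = -101990 / 237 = -430.34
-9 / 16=-0.56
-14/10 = -7/5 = -1.40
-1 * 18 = -18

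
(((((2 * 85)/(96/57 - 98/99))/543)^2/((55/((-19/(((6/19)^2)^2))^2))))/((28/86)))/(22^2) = 137524322496175913735/1605948884545775616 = 85.63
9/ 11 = 0.82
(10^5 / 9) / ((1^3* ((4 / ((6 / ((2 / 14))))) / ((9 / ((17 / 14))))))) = 14700000 / 17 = 864705.88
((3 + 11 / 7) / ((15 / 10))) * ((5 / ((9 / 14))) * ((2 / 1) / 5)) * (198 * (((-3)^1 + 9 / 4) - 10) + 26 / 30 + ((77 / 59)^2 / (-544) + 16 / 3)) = -160757161448 / 7988895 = -20122.58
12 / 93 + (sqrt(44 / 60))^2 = 0.86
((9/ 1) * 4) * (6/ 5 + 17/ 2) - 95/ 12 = 20477/ 60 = 341.28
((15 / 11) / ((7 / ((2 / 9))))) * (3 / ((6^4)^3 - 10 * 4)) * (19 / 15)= 19 / 251418355188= 0.00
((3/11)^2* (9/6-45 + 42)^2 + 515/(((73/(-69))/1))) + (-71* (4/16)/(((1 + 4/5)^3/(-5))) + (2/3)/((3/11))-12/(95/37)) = -289730308853/611729415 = -473.62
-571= -571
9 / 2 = 4.50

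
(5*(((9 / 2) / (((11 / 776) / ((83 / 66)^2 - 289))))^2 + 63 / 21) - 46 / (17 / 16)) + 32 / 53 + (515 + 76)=41625796501.34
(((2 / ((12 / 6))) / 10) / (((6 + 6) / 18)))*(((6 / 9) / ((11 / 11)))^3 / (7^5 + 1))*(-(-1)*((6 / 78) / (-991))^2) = 1 / 62767173346020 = 0.00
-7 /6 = -1.17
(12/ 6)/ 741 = 2/ 741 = 0.00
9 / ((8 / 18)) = 81 / 4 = 20.25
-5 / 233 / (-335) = 1 / 15611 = 0.00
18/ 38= 9/ 19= 0.47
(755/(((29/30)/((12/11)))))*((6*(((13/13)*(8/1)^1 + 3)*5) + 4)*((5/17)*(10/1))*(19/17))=935472.44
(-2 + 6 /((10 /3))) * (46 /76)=-23 /190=-0.12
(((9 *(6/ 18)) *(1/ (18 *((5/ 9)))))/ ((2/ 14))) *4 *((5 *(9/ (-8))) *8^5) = -1548288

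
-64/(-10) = 32/5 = 6.40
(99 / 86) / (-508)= -99 / 43688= -0.00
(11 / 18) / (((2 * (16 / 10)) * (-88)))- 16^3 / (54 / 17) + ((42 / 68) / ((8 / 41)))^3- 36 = -702952804457 / 543338496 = -1293.77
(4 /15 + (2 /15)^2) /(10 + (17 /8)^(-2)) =9248 /332325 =0.03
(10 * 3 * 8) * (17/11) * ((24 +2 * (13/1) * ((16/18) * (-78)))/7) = -7256960/77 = -94246.23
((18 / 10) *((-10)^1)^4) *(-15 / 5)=-54000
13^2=169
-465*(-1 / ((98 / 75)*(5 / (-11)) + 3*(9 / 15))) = 76725 / 199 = 385.55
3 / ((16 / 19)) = 57 / 16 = 3.56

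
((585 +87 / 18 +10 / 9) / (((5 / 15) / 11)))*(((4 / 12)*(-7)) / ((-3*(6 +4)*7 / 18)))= 3900.23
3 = 3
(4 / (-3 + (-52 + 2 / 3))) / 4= -3 / 163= -0.02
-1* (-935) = 935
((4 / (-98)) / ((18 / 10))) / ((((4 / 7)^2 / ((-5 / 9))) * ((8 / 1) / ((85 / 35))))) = 425 / 36288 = 0.01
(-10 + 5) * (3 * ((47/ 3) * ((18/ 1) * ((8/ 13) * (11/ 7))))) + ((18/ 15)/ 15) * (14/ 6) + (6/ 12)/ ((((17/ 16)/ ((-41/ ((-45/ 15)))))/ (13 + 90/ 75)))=-463988302/ 116025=-3999.04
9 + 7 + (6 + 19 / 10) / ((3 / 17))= 1823 / 30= 60.77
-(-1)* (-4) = -4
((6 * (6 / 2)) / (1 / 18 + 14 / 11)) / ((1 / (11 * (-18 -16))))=-1332936 / 263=-5068.20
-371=-371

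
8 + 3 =11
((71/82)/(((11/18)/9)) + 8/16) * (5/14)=59765/12628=4.73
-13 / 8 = -1.62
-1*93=-93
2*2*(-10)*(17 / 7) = -680 / 7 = -97.14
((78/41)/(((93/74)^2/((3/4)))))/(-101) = -35594/3979501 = -0.01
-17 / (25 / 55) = -187 / 5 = -37.40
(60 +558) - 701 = -83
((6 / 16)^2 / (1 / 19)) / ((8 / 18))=1539 / 256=6.01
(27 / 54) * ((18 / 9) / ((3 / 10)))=10 / 3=3.33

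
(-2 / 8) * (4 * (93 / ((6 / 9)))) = -279 / 2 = -139.50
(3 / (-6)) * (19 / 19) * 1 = -1 / 2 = -0.50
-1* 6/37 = -6/37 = -0.16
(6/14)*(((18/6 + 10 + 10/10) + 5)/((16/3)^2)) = 513/1792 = 0.29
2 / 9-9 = -8.78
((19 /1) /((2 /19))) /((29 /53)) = 19133 /58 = 329.88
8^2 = 64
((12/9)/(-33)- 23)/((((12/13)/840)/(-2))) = 4151420/99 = 41933.54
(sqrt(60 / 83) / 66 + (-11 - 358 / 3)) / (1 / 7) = -2737 / 3 + 7 * sqrt(1245) / 2739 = -912.24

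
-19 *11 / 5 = -209 / 5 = -41.80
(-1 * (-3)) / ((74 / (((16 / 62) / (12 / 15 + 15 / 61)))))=3660 / 365893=0.01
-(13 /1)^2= -169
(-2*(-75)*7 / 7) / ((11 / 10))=1500 / 11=136.36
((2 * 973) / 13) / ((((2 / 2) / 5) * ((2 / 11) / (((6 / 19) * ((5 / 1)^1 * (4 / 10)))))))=642180 / 247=2599.92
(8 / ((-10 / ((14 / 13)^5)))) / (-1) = 2151296 / 1856465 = 1.16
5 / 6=0.83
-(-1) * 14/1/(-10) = -7/5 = -1.40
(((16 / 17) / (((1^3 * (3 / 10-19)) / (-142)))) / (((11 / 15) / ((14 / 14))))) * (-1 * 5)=-1704000 / 34969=-48.73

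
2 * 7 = 14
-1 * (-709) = 709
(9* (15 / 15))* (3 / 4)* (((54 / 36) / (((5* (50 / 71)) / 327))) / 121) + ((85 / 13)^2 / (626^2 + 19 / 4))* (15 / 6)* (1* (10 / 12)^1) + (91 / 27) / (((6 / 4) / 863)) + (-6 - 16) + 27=1951.86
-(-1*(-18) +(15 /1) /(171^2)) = -175451 /9747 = -18.00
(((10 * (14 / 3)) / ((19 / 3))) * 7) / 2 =490 / 19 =25.79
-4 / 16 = -1 / 4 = -0.25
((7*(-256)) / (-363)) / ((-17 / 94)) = -168448 / 6171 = -27.30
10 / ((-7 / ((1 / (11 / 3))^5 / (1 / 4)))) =-9720 / 1127357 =-0.01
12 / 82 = 6 / 41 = 0.15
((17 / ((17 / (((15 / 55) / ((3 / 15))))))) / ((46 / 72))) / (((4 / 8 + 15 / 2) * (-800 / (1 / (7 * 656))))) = -27 / 371768320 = -0.00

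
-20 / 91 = -0.22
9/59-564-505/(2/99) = -3016239/118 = -25561.35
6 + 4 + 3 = 13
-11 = -11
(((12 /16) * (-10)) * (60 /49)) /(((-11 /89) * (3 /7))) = 13350 /77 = 173.38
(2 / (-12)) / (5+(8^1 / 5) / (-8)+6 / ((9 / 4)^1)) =-5 / 224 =-0.02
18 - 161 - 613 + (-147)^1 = -903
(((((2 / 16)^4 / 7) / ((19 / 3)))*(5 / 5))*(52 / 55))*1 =39 / 7490560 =0.00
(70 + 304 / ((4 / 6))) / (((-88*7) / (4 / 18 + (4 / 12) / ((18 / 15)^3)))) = -70747 / 199584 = -0.35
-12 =-12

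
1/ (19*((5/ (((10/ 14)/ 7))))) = 1/ 931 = 0.00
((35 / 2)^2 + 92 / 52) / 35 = 16017 / 1820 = 8.80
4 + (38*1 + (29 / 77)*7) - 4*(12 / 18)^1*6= 315 / 11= 28.64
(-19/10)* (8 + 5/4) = -703/40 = -17.58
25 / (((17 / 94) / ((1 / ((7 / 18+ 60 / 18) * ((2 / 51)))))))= 947.01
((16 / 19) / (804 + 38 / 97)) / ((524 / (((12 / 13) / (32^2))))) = 291 / 161579986048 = 0.00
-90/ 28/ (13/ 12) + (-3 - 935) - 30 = -88358/ 91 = -970.97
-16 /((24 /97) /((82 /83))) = -15908 /249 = -63.89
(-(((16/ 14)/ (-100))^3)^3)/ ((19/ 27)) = 13824/ 2924799091339111328125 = 0.00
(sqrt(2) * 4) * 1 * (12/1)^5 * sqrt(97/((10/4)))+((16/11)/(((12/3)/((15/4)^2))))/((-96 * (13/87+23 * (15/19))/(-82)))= 8767930.41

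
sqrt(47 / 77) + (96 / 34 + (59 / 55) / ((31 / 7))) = sqrt(3619) / 77 + 88861 / 28985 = 3.85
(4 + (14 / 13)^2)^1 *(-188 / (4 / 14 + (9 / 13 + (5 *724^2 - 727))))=-2632 / 7109271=-0.00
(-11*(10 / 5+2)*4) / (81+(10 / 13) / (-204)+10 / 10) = -233376 / 108727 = -2.15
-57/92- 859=-79085/92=-859.62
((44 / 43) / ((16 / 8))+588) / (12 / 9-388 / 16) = -303672 / 11825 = -25.68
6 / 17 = 0.35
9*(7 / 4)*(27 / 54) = 63 / 8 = 7.88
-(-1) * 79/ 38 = 79/ 38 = 2.08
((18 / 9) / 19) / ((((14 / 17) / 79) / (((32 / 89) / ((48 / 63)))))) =8058 / 1691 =4.77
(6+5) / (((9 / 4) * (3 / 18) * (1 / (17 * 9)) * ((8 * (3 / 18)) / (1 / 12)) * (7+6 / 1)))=561 / 26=21.58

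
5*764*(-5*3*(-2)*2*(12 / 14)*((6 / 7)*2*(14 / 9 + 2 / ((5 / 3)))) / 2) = 22736640 / 49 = 464013.06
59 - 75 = -16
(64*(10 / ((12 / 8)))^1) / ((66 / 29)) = 18560 / 99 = 187.47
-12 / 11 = -1.09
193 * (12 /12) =193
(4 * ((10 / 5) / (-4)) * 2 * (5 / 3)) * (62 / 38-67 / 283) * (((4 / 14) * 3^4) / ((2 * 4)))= -26.90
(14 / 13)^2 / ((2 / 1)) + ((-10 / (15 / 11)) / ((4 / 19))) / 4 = -32969 / 4056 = -8.13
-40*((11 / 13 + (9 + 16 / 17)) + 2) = -113040 / 221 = -511.49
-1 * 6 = -6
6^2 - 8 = 28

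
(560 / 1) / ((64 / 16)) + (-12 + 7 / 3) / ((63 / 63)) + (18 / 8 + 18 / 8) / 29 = 130.49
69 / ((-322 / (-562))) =843 / 7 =120.43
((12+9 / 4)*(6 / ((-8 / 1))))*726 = -62073 / 8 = -7759.12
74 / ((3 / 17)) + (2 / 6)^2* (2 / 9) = 33968 / 81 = 419.36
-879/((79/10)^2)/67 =-87900/418147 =-0.21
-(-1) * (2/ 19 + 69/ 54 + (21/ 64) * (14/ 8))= 1.96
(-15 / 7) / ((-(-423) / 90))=-150 / 329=-0.46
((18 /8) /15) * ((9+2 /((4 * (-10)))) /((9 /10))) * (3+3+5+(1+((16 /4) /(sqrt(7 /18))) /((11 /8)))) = 716 * sqrt(14) /385+179 /10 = 24.86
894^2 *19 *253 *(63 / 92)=2630885103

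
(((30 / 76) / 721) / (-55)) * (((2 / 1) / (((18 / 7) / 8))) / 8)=-1 / 129162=-0.00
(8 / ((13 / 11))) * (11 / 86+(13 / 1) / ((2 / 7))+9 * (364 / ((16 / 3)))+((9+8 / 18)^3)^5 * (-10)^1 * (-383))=1266000238253093090385136512776220722 / 115093142840908791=10999788579959648458.95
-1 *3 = -3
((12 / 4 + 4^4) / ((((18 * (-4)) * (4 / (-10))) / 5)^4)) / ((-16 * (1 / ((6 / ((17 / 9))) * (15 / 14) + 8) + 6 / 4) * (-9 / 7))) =961031640625 / 133400961220608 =0.01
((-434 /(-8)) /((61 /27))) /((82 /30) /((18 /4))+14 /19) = 15028335 /841312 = 17.86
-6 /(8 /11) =-33 /4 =-8.25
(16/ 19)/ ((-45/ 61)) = -976/ 855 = -1.14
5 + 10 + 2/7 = 107/7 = 15.29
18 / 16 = 9 / 8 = 1.12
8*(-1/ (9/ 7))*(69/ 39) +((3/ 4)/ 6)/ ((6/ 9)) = -20257/ 1872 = -10.82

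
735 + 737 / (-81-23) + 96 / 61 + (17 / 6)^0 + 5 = 4665931 / 6344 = 735.49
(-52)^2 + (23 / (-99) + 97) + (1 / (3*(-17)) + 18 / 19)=89589815 / 31977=2801.70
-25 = -25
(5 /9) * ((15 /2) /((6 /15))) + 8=18.42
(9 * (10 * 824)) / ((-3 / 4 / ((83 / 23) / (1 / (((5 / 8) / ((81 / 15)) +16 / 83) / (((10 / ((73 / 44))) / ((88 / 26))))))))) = -166350356 / 2691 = -61817.30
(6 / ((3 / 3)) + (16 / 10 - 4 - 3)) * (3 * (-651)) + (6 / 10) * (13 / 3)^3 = -50534 / 45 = -1122.98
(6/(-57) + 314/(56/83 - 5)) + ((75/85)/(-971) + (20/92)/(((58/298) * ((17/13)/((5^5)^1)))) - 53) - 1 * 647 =142424794174546/75100362749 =1896.46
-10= -10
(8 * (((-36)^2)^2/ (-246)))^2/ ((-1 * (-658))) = 2507653251072/ 553049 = 4534233.41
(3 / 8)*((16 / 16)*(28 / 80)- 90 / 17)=-5043 / 2720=-1.85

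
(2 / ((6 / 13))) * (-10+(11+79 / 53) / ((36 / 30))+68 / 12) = 4186 / 159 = 26.33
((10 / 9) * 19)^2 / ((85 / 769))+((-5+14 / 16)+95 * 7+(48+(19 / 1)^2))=5101.96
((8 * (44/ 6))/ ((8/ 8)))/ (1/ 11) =645.33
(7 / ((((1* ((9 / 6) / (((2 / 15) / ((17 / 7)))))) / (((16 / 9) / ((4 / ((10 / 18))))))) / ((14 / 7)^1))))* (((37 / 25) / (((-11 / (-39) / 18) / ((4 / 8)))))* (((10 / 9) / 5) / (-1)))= -1508416 / 1136025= -1.33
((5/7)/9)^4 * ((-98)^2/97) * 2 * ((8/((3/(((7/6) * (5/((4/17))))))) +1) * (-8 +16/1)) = 24160000/5727753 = 4.22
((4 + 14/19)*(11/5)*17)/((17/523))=103554/19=5450.21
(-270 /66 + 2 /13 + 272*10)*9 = 3495573 /143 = 24444.57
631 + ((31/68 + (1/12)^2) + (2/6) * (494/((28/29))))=13743251/17136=802.01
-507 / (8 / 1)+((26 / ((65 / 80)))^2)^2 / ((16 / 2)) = 1048069 / 8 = 131008.62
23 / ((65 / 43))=15.22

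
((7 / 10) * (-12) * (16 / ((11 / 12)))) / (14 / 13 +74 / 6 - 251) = 157248 / 254815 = 0.62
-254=-254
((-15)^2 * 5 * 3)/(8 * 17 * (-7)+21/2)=-6750/1883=-3.58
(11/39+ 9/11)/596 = 118/63921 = 0.00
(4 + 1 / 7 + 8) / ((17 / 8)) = 40 / 7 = 5.71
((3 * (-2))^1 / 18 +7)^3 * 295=2360000 / 27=87407.41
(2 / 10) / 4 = 1 / 20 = 0.05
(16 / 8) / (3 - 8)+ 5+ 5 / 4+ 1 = 137 / 20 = 6.85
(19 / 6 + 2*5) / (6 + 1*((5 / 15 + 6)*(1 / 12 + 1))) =474 / 463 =1.02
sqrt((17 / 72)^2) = 17 / 72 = 0.24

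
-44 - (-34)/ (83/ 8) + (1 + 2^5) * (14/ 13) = -5594/ 1079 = -5.18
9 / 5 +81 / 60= 63 / 20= 3.15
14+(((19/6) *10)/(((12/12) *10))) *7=217/6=36.17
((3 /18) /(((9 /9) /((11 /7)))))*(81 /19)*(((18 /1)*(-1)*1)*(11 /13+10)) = -376893 /1729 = -217.98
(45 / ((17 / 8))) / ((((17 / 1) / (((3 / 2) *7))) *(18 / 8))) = 1680 / 289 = 5.81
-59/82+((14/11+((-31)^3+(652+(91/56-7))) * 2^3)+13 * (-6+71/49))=-10307575137/44198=-233213.61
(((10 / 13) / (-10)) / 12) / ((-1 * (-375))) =-1 / 58500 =-0.00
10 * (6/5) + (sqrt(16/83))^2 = 1012/83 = 12.19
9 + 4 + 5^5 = 3138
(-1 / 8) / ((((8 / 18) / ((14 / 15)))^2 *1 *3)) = -147 / 800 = -0.18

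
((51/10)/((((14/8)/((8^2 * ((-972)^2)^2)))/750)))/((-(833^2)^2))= -51414728063385600/198257271191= -259333.38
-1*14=-14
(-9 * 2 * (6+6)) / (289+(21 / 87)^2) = -90828 / 121549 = -0.75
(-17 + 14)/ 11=-3/ 11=-0.27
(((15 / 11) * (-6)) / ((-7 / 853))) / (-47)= -76770 / 3619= -21.21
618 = 618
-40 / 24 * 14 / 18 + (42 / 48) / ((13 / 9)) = -1939 / 2808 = -0.69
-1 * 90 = -90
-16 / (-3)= 16 / 3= 5.33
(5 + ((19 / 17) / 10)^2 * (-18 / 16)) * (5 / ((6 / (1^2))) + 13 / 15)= 1152751 / 136000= 8.48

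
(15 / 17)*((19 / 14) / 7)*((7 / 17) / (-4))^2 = 0.00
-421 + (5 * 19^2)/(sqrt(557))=-421 + 1805 * sqrt(557)/557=-344.52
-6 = -6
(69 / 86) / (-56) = -69 / 4816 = -0.01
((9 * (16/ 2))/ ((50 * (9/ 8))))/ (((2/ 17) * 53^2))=272/ 70225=0.00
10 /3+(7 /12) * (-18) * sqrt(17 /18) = 10 /3 -7 * sqrt(34) /4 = -6.87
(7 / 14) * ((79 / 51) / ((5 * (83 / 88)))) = 3476 / 21165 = 0.16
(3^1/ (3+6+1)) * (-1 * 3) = -9/ 10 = -0.90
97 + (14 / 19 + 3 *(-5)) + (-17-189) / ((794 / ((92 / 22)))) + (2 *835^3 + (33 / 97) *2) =9371259841992462 / 8048381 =1164365832.33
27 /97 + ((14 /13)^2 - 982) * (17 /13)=-273282219 /213109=-1282.36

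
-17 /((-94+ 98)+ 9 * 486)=-17 /4378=-0.00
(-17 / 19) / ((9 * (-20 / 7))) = 119 / 3420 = 0.03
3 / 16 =0.19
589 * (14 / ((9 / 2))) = 16492 / 9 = 1832.44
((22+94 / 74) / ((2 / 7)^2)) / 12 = 14063 / 592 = 23.76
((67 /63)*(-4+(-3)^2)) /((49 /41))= 13735 /3087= 4.45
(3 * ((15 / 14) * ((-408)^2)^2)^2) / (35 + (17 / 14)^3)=268750542176775674265600 / 3739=71877652360731659338.22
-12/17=-0.71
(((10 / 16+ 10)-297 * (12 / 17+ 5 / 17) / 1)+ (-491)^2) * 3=5779071 / 8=722383.88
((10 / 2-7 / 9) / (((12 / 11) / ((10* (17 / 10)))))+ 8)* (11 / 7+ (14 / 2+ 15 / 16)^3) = 2122933035 / 57344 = 37021.01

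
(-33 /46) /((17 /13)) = -429 /782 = -0.55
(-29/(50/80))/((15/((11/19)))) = -2552/1425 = -1.79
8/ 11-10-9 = -201/ 11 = -18.27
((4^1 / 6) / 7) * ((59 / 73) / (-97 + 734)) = 0.00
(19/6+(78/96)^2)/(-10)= -0.38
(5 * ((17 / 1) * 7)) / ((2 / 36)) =10710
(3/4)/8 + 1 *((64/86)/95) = 13279/130720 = 0.10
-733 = -733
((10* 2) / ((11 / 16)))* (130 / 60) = 2080 / 33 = 63.03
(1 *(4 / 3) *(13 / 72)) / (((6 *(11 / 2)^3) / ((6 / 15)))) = 52 / 539055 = 0.00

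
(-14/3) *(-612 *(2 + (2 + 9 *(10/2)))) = 139944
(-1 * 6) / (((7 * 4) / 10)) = -15 / 7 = -2.14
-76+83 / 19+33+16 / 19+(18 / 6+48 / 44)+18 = -15.70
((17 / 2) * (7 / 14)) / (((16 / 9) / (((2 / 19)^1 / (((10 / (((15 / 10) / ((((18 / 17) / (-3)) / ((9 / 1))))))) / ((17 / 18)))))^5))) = -308447066768697 / 16227362406400000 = -0.02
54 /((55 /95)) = 1026 /11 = 93.27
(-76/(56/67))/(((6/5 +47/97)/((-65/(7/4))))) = 4224350/2107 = 2004.91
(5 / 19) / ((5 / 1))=1 / 19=0.05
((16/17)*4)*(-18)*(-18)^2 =-373248/17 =-21955.76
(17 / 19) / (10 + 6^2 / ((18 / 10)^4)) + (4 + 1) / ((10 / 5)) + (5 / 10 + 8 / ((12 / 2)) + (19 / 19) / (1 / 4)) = 4687429 / 558030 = 8.40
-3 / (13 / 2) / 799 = -6 / 10387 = -0.00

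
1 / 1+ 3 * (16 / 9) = 6.33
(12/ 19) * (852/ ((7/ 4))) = 40896/ 133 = 307.49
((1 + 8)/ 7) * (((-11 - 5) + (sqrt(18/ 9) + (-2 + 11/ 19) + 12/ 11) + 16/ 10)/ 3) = -5.71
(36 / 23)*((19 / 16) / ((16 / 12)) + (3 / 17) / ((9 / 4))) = 9489 / 6256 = 1.52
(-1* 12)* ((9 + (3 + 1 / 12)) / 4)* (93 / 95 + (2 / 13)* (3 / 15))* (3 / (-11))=108489 / 10868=9.98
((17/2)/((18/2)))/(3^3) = 17/486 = 0.03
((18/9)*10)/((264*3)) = 5/198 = 0.03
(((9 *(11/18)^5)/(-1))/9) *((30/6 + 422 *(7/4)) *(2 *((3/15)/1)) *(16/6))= -239482837/3542940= -67.59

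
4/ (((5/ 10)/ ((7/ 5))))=56/ 5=11.20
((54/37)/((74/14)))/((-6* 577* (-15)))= 21/3949565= 0.00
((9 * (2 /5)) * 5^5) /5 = 2250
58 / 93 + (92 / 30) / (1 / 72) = 102962 / 465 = 221.42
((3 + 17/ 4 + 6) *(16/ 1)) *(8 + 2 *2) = 2544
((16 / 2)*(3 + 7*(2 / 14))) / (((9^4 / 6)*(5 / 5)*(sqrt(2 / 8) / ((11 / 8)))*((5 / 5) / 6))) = 0.48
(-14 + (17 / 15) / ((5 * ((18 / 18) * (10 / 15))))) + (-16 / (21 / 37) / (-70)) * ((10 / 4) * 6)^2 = 188533 / 2450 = 76.95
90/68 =45/34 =1.32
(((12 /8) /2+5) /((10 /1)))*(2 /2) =23 /40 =0.58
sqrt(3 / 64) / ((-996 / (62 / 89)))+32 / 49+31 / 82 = 4143 / 4018 -31 * sqrt(3) / 354576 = 1.03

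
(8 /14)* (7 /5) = 4 /5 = 0.80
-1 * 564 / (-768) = 47 / 64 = 0.73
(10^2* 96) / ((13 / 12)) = 115200 / 13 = 8861.54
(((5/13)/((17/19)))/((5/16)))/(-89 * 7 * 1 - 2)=-304/138125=-0.00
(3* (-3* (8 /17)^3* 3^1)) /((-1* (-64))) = -216 /4913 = -0.04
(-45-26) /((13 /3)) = -213 /13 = -16.38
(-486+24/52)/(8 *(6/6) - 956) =526/1027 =0.51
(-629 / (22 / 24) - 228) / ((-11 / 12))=120672 / 121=997.29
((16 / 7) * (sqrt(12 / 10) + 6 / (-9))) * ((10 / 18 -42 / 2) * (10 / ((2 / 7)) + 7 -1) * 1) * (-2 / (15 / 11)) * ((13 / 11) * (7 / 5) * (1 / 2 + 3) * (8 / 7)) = 7974.15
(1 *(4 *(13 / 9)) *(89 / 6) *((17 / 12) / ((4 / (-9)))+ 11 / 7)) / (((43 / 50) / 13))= -68060525 / 32508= -2093.65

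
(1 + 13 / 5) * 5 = 18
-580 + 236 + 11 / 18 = -6181 / 18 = -343.39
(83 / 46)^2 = 6889 / 2116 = 3.26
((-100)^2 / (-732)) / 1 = -2500 / 183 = -13.66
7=7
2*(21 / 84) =1 / 2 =0.50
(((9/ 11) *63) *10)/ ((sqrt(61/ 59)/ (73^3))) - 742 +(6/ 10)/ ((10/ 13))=-37061/ 50 +2205726390 *sqrt(3599)/ 671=197205221.63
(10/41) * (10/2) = 50/41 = 1.22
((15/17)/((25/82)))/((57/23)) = 1886/1615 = 1.17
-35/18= -1.94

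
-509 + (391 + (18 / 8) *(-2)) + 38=-84.50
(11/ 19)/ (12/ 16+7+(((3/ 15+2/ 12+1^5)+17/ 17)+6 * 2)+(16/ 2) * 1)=0.02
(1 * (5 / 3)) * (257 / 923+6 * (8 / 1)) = 222805 / 2769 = 80.46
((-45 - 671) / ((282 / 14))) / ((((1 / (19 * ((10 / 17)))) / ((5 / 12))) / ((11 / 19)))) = -689150 / 7191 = -95.84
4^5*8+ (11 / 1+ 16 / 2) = 8211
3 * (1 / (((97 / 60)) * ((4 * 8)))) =45 / 776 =0.06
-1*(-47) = 47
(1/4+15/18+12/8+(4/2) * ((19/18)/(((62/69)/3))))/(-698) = -3583/259656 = -0.01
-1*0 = 0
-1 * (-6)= 6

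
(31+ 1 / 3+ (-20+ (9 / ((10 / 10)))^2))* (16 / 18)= 2216 / 27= 82.07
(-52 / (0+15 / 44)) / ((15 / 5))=-2288 / 45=-50.84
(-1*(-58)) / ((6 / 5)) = 145 / 3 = 48.33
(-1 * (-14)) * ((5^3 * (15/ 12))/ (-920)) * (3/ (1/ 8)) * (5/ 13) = -13125/ 598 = -21.95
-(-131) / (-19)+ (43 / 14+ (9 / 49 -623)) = -1166803 / 1862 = -626.64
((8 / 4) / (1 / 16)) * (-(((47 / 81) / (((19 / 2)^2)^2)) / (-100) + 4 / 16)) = -2111194184 / 263900025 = -8.00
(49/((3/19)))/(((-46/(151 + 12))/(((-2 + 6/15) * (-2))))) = -1214024/345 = -3518.91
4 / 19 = 0.21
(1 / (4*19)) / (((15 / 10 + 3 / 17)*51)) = 0.00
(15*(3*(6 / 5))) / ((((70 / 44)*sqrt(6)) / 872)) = 172656*sqrt(6) / 35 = 12083.40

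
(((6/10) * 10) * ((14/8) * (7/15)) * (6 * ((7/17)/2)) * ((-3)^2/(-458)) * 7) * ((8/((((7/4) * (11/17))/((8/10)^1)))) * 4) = -1185408/62975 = -18.82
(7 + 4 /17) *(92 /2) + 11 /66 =33965 /102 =332.99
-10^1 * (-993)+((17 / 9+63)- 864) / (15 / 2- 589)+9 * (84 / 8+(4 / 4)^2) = 210070057 / 20934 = 10034.87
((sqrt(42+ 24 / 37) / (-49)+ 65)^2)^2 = 17704669.43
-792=-792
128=128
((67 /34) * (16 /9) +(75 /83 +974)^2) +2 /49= 49087247025563 /51646833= 950440.60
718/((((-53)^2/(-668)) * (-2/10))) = 2398120/2809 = 853.73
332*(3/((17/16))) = 15936/17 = 937.41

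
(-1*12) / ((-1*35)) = 12 / 35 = 0.34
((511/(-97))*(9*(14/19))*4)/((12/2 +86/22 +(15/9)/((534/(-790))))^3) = -0.34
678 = 678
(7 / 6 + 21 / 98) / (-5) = -29 / 105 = -0.28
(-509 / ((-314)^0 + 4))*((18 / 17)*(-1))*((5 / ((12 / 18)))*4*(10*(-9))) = -4947480 / 17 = -291028.24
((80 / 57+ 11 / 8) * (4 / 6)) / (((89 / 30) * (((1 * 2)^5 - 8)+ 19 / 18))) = 0.02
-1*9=-9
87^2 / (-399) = -2523 / 133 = -18.97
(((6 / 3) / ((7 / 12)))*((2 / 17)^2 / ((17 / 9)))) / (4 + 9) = 864 / 447083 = 0.00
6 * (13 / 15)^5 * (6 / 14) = 742586 / 590625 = 1.26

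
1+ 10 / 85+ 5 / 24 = 541 / 408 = 1.33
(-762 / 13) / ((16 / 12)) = -1143 / 26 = -43.96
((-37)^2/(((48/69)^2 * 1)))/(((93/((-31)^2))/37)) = 830658547/768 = 1081586.65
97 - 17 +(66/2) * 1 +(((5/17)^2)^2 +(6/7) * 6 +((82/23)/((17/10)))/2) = 1602853876/13446881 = 119.20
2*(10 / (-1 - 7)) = -5 / 2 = -2.50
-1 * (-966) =966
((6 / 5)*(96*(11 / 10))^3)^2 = 780020534627794944 / 390625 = 1996852568647.16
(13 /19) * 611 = 7943 /19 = 418.05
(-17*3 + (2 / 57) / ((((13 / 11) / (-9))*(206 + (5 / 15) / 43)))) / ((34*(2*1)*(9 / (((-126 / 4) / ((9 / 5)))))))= 781138841 / 535624440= 1.46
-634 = -634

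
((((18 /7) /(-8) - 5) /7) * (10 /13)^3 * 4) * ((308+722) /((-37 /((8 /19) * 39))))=3683280000 /5821543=632.70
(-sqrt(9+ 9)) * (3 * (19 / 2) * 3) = -513 * sqrt(2) / 2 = -362.75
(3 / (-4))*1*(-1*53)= 159 / 4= 39.75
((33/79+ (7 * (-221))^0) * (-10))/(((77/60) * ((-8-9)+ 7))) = 960/869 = 1.10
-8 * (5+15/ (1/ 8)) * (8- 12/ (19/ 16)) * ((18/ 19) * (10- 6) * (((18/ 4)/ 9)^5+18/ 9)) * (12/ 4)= 17550000/ 361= 48614.96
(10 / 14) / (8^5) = 5 / 229376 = 0.00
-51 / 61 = -0.84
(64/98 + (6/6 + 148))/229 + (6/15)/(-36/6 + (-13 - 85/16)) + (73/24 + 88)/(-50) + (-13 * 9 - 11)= -135331965709/1047592560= -129.18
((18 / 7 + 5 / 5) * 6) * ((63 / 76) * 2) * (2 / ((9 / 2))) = 15.79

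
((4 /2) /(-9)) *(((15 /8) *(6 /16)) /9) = -5 /288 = -0.02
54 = 54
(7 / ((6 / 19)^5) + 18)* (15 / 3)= 87363305 / 7776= 11234.99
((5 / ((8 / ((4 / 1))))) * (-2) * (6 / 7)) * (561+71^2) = -168060 / 7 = -24008.57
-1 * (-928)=928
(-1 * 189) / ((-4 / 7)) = 1323 / 4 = 330.75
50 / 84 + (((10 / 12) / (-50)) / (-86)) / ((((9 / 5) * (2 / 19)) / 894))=32717 / 21672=1.51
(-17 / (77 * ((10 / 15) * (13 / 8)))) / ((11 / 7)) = -204 / 1573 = -0.13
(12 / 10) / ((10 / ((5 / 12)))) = 1 / 20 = 0.05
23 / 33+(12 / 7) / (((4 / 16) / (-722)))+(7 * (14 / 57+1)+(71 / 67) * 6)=-483741738 / 98021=-4935.08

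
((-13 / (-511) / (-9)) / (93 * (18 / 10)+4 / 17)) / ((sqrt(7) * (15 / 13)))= -2873 * sqrt(7) / 1376154171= -0.00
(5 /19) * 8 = 40 /19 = 2.11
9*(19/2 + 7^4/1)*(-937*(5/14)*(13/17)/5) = -528521409/476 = -1110339.09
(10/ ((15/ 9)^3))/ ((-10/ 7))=-189/ 125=-1.51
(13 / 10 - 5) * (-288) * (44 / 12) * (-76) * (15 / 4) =-1113552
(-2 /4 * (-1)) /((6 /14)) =7 /6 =1.17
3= 3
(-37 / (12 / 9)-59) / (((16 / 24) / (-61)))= 63501 / 8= 7937.62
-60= -60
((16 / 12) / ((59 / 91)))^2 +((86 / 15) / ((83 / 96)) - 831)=-820.14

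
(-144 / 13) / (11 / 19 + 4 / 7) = -2128 / 221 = -9.63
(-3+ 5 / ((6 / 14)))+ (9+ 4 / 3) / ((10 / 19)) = 283 / 10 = 28.30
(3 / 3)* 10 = 10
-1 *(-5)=5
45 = 45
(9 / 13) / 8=9 / 104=0.09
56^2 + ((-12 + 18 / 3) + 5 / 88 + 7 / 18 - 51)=2438921 / 792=3079.45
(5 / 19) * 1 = 5 / 19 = 0.26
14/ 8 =1.75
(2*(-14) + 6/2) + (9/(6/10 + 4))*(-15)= -1250/23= -54.35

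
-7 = -7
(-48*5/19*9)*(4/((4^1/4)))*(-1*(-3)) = -25920/19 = -1364.21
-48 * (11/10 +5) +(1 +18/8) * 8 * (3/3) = -1334/5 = -266.80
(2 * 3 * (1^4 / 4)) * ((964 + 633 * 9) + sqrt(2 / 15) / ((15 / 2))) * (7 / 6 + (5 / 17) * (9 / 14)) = 484 * sqrt(30) / 26775 + 1611962 / 119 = 13546.00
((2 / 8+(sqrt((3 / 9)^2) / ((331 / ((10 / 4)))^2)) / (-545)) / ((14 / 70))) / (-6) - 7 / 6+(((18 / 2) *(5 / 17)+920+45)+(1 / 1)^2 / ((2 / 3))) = 967.77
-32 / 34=-16 / 17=-0.94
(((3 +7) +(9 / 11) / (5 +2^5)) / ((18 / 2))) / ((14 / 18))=4079 / 2849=1.43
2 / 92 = 1 / 46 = 0.02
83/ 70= 1.19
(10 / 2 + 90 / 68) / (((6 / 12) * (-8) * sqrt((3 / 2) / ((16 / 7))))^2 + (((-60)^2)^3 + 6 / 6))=215 / 1586304000391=0.00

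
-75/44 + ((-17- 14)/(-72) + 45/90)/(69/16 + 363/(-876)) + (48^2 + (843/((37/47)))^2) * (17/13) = 48212975146288333/32087777436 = 1502533.96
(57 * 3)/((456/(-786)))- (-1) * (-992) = -5147/4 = -1286.75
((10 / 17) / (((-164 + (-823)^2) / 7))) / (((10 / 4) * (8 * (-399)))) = -0.00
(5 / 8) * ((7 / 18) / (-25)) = -0.01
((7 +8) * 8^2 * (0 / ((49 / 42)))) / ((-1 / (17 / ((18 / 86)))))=0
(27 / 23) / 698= 0.00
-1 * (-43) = 43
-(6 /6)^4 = -1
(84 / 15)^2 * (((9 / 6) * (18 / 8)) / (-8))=-1323 / 100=-13.23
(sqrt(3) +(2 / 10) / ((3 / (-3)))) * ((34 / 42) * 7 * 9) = -51 / 5 +51 * sqrt(3) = 78.13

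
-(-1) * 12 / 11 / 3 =4 / 11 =0.36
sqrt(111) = 10.54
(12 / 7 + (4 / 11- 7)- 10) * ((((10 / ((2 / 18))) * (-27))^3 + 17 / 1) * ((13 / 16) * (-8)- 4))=-49460682370401 / 22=-2248212835018.23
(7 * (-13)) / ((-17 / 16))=1456 / 17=85.65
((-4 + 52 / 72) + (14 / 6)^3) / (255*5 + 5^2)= 509 / 70200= 0.01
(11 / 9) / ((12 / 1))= 11 / 108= 0.10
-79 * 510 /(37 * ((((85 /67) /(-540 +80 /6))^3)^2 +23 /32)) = -3628846344136371069884105564160 /2395250247316372409308626109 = -1515.02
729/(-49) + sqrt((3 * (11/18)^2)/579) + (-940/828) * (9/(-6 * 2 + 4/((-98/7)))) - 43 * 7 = -30534879/96922 + 11 * sqrt(193)/3474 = -315.00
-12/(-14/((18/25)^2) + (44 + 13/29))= -56376/81943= -0.69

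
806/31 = 26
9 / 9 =1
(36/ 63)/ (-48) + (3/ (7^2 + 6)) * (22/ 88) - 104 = -120118/ 1155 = -104.00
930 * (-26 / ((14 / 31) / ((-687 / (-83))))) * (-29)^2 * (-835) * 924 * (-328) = -94318500057402274.70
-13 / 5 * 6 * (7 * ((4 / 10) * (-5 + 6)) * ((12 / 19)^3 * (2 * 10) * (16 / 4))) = -30191616 / 34295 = -880.35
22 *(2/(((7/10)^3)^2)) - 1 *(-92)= 54823708/117649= 465.99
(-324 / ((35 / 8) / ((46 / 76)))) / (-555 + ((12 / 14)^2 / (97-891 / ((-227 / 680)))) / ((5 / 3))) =43671631248 / 540730766057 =0.08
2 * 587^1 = 1174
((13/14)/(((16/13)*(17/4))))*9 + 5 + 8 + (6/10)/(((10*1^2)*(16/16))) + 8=539253/23800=22.66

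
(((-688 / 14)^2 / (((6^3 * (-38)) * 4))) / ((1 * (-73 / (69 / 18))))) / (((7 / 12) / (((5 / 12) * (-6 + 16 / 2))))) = 212635 / 38535021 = 0.01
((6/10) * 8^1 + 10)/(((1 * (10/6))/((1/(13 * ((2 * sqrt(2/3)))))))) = 111 * sqrt(6)/650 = 0.42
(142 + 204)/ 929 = 346/ 929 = 0.37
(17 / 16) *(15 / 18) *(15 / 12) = 425 / 384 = 1.11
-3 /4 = -0.75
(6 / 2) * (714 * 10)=21420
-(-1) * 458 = 458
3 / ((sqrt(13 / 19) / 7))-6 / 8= -3 / 4 + 21*sqrt(247) / 13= 24.64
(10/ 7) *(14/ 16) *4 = 5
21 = 21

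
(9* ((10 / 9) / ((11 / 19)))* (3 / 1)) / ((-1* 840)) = -19 / 308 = -0.06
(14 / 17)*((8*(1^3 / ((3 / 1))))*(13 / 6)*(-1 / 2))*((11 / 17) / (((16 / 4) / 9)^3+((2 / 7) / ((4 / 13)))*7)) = -648648 / 2775845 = -0.23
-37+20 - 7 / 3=-58 / 3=-19.33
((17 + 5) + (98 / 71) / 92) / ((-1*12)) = -23967 / 13064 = -1.83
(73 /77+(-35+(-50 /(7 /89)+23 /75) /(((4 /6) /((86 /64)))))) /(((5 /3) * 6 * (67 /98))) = -1133879579 /5896000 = -192.31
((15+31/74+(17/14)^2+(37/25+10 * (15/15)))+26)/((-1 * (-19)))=9857899/3444700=2.86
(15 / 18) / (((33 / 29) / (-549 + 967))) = 2755 / 9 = 306.11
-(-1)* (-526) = -526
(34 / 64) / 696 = 17 / 22272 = 0.00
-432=-432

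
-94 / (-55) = 94 / 55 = 1.71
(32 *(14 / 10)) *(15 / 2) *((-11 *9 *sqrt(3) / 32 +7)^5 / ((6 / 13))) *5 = 68775495928685 / 131072 - 1270536592930605 *sqrt(3) / 4194304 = 43377.37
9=9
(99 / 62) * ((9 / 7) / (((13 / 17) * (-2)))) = -15147 / 11284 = -1.34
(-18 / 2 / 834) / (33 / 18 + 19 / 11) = -99 / 32665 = -0.00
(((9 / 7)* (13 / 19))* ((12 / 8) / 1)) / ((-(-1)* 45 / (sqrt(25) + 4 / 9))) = 91 / 570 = 0.16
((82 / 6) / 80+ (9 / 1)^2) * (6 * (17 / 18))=331177 / 720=459.97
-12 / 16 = -3 / 4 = -0.75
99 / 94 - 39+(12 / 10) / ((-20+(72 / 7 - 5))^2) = -189183879 / 4986230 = -37.94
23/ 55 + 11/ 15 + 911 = 30101/ 33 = 912.15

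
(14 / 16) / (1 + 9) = 7 / 80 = 0.09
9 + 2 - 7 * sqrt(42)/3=11 - 7 * sqrt(42)/3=-4.12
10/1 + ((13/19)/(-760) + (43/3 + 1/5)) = 212549/8664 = 24.53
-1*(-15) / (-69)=-5 / 23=-0.22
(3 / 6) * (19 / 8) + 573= 9187 / 16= 574.19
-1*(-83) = 83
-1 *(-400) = 400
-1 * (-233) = 233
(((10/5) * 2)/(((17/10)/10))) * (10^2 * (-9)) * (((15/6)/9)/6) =-50000/51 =-980.39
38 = 38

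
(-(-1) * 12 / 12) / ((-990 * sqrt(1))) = -1 / 990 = -0.00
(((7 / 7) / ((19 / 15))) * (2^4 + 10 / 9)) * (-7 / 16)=-2695 / 456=-5.91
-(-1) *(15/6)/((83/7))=35/166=0.21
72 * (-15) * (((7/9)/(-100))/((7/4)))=24/5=4.80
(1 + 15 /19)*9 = 306 /19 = 16.11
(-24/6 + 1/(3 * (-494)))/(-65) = 5929/96330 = 0.06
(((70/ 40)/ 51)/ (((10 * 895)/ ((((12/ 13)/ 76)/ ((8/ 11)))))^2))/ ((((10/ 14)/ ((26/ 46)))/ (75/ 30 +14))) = 586971/ 376281916691200000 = 0.00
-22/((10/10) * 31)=-22/31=-0.71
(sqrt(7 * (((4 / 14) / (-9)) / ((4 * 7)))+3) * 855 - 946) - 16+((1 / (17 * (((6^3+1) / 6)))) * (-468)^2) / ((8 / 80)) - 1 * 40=4039.27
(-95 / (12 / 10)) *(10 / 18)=-2375 / 54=-43.98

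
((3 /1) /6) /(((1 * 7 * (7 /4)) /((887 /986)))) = 887 /24157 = 0.04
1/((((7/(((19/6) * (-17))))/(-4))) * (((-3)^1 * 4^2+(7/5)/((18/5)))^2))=69768/5141143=0.01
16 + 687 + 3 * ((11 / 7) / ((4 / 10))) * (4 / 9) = 14873 / 21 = 708.24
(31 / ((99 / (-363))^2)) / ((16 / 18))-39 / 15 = 18651 / 40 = 466.28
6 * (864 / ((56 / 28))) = 2592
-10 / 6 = -5 / 3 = -1.67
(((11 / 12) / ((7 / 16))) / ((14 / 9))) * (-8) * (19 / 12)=-836 / 49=-17.06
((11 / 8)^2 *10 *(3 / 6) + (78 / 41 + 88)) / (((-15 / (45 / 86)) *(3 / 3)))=-18189 / 5248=-3.47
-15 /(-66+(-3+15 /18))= 90 /409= 0.22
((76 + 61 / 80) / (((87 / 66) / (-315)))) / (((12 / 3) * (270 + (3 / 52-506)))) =19.44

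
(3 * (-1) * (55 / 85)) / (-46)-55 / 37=-41789 / 28934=-1.44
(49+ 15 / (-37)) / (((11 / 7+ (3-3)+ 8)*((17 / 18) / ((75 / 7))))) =2427300 / 42143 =57.60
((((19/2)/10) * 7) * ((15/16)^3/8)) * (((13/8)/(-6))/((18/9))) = -389025/4194304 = -0.09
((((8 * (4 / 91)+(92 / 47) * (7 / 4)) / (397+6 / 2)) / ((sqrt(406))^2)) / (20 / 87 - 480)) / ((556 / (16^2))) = -9693 / 434254716350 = -0.00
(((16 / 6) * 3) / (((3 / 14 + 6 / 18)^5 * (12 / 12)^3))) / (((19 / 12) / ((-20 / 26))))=-125463582720 / 1589776721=-78.92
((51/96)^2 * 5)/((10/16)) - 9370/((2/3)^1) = -1798751/128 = -14052.74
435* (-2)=-870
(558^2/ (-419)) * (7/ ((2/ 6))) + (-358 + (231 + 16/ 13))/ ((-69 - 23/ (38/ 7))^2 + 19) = -132136810132632/ 8467388735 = -15605.38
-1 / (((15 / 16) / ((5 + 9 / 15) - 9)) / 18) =1632 / 25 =65.28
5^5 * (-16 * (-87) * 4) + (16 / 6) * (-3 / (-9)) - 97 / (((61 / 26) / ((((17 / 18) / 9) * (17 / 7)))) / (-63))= 3184321639 / 183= 17400664.69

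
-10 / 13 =-0.77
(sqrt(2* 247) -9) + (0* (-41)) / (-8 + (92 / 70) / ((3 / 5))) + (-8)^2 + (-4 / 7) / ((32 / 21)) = sqrt(494) + 437 / 8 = 76.85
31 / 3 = 10.33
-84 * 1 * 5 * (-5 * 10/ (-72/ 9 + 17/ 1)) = 7000/ 3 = 2333.33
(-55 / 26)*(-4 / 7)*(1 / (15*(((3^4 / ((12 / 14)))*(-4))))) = -11 / 51597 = -0.00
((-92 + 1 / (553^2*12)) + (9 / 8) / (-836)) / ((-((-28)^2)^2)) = 0.00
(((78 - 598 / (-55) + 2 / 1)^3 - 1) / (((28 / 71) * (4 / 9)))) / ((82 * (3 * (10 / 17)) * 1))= 452081464787157 / 15279880000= 29586.72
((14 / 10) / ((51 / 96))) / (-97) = -224 / 8245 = -0.03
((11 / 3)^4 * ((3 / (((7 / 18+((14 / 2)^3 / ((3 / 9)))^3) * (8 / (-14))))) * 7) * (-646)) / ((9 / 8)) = 264826408 / 75645718749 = 0.00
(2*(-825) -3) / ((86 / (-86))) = 1653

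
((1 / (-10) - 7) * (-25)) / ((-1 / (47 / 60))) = -3337 / 24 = -139.04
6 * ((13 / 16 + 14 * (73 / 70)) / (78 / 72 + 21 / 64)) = 88776 / 1355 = 65.52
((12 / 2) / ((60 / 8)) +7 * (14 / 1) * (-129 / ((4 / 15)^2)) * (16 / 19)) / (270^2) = -7111087 / 3462750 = -2.05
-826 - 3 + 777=-52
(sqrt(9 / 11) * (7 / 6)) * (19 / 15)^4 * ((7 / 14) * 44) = 912247 * sqrt(11) / 50625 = 59.76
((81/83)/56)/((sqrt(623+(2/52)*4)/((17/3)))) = 0.00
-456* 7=-3192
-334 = -334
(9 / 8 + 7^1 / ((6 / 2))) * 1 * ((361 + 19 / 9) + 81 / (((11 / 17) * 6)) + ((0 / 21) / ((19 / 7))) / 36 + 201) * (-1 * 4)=-9613475 / 1188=-8092.15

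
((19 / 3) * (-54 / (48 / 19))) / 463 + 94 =347093 / 3704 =93.71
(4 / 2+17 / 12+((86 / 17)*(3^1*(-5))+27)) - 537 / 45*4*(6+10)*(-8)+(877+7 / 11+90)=78899459 / 11220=7032.04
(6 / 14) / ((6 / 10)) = 5 / 7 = 0.71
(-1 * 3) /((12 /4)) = -1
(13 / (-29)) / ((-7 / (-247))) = -3211 / 203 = -15.82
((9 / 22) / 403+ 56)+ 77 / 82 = 10349023 / 181753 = 56.94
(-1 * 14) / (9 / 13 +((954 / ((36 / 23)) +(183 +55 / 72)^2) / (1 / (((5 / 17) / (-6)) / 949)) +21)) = -7025211648 / 9994123003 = -0.70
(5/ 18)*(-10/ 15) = -5/ 27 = -0.19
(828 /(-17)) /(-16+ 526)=-138 /1445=-0.10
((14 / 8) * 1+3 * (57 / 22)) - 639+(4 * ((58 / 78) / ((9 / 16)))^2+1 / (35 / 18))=-621.97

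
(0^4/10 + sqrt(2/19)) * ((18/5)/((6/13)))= 39 * sqrt(38)/95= 2.53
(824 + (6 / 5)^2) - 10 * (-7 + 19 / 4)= 42397 / 50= 847.94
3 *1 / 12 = 1 / 4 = 0.25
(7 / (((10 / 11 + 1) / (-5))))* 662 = -36410 / 3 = -12136.67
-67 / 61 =-1.10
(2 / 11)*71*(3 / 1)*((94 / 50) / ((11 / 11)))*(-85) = -340374 / 55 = -6188.62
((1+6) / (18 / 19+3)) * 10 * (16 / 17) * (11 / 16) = 11.47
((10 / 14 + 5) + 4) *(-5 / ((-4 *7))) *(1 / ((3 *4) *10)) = 17 / 1176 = 0.01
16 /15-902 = -13514 /15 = -900.93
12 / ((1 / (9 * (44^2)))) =209088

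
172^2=29584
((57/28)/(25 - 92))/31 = -57/58156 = -0.00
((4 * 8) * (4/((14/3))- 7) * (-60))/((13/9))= 743040/91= 8165.27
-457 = -457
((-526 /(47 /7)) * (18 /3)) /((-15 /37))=272468 /235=1159.44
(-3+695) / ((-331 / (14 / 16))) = -1211 / 662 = -1.83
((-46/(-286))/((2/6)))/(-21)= -23/1001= -0.02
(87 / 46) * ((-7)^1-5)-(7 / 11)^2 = -64289 / 2783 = -23.10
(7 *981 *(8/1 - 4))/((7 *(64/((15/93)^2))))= 24525/15376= 1.60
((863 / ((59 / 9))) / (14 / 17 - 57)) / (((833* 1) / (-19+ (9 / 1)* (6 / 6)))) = 15534 / 552181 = 0.03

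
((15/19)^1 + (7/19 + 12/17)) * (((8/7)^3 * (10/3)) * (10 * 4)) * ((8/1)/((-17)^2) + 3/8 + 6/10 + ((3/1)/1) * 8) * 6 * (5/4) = 318165324800/4574003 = 69559.49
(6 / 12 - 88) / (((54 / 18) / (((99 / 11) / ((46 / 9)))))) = -4725 / 92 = -51.36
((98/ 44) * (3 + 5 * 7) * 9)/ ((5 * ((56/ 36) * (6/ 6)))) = 10773/ 110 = 97.94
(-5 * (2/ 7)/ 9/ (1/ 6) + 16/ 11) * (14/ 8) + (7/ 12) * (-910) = -11659/ 22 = -529.95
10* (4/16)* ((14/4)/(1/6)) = 105/2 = 52.50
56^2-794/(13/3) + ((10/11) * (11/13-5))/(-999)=15623122/5291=2952.77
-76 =-76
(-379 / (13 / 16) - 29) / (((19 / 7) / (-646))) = 1532958 / 13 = 117919.85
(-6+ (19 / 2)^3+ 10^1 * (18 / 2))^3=427127902291 / 512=834234184.16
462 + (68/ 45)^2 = 940174/ 2025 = 464.28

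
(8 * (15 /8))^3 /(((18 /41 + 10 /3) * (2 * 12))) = 138375 /3712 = 37.28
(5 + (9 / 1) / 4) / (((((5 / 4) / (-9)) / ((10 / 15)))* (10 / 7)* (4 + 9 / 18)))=-406 / 75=-5.41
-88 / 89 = -0.99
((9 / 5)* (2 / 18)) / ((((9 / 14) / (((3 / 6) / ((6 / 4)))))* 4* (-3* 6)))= -7 / 4860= -0.00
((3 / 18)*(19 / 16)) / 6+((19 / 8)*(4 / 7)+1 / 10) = 30041 / 20160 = 1.49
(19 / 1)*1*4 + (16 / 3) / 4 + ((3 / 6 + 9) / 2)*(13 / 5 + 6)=7091 / 60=118.18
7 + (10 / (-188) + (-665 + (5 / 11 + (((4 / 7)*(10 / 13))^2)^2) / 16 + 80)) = -327884435079581 / 567252077392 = -578.02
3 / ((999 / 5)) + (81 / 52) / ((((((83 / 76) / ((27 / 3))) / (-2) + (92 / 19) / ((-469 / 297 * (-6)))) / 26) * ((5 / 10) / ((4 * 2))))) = 138446732933 / 96224013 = 1438.80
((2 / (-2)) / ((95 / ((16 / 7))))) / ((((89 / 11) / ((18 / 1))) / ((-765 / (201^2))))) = 53856 / 53136293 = 0.00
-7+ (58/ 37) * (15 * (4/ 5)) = 437/ 37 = 11.81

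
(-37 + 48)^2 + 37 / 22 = 2699 / 22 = 122.68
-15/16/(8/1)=-15/128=-0.12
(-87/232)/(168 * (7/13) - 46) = -39/4624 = -0.01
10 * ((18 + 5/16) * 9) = 13185/8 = 1648.12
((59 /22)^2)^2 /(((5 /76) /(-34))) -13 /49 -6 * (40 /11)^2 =-192352559877 /7174090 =-26812.12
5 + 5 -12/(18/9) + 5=9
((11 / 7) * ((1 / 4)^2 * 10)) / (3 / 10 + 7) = 275 / 2044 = 0.13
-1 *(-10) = 10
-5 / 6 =-0.83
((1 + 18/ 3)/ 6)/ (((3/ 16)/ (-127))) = -7112/ 9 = -790.22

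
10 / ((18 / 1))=5 / 9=0.56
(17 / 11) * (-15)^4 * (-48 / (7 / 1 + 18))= -1652400 / 11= -150218.18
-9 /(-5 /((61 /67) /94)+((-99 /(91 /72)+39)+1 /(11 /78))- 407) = 549549 /58341848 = 0.01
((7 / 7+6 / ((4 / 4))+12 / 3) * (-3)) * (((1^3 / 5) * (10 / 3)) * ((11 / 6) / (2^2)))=-121 / 12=-10.08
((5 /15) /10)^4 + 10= 8100001 /810000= 10.00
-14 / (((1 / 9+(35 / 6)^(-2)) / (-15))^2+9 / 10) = -765768937500 / 49232801927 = -15.55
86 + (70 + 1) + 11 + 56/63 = 1520/9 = 168.89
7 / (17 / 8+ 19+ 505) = 56 / 4209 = 0.01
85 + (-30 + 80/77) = 4315/77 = 56.04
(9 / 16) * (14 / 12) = 21 / 32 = 0.66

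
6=6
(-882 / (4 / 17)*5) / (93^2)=-4165 / 1922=-2.17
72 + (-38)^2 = 1516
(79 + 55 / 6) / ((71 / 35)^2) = 648025 / 30246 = 21.43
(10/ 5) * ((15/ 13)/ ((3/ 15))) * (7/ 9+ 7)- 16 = 2876/ 39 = 73.74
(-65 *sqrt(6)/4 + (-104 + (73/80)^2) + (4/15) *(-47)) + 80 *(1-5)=-8365453/19200-65 *sqrt(6)/4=-475.50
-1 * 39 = -39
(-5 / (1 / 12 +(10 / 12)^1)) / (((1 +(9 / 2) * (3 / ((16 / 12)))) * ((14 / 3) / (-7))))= 720 / 979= 0.74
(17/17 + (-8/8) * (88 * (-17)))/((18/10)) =2495/3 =831.67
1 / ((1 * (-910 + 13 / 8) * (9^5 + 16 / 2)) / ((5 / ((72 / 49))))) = -245 / 3862504971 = -0.00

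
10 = 10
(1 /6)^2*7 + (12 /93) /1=361 /1116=0.32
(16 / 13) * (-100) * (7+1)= -12800 / 13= -984.62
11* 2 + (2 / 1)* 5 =32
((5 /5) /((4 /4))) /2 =1 /2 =0.50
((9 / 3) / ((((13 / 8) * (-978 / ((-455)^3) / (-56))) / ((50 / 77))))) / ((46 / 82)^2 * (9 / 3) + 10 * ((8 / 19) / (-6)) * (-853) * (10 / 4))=-1110844807800000 / 257259207887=-4318.00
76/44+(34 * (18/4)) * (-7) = -11762/11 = -1069.27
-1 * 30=-30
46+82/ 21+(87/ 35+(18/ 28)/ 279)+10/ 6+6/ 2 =123819/ 2170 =57.06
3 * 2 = 6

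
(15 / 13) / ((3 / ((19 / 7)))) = 95 / 91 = 1.04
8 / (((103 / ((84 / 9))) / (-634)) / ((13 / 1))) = -1846208 / 309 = -5974.78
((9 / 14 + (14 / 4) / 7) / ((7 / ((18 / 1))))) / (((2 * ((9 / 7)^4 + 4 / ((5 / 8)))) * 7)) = 2520 / 109637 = 0.02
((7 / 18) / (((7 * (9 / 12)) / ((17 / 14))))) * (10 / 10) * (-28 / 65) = -68 / 1755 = -0.04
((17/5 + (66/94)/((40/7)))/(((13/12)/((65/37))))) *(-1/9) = -179/282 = -0.63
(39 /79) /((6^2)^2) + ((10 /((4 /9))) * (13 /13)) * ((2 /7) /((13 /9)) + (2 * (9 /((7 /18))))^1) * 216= 701596599583 /3105648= 225909.89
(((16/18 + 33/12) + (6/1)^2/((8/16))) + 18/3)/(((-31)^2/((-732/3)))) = -179279/8649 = -20.73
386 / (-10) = -193 / 5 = -38.60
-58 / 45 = -1.29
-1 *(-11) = 11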